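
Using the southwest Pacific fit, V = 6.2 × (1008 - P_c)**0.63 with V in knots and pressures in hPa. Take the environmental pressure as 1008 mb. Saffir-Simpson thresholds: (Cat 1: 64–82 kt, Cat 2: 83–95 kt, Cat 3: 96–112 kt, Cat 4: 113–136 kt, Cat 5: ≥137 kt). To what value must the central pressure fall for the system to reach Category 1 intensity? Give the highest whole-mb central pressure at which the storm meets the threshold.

Category 1 begins at V = 64 kt.
Required ΔP = (64/6.2)^(1/0.63) = 10.323^1.587 ≈ 40.66 mb.
P_c ≤ 1008 − 40.66 = 967.34, so the highest integer P_c is 967 mb.

967 mb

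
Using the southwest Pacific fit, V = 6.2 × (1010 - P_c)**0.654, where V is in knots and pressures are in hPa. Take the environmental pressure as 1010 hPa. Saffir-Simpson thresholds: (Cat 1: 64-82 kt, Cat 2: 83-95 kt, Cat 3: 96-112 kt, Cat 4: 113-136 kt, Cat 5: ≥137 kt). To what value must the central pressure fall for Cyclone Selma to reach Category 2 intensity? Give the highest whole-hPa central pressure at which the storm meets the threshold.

Category 2 begins at V = 83 kt.
Required ΔP = (83/6.2)^(1/0.654) = 13.387^1.529 ≈ 52.82 hPa.
P_c ≤ 1010 − 52.82 = 957.18, so the highest integer P_c is 957 hPa.

957 hPa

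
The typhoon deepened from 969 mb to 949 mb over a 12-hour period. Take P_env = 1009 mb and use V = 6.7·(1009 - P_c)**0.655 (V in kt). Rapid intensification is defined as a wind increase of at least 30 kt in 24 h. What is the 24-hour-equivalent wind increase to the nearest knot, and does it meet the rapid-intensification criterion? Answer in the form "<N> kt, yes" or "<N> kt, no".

46 kt, yes

V₁: ΔP = 40, V ≈ 6.7 × 40^0.655 ≈ 75.06 kt.
V₂: ΔP = 60, V ≈ 6.7 × 60^0.655 ≈ 97.90 kt.
ΔV over 12 h = 22.84 kt → 24 h equivalent = 22.84 × 24/12 ≈ 45.68 kt.
46 kt ≥ 30 kt ⇒ rapid intensification.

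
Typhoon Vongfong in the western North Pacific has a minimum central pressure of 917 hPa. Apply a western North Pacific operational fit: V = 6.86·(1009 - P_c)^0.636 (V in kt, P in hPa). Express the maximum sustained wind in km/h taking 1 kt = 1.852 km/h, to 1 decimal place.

225.4 km/h

ΔP = 1009 − 917 = 92 hPa.
V ≈ 6.86 × 92^0.636 = 6.86 × 17.741 ≈ 121.701 kt.
121.701 × 1.852 ≈ 225.39 km/h → 225.4 km/h.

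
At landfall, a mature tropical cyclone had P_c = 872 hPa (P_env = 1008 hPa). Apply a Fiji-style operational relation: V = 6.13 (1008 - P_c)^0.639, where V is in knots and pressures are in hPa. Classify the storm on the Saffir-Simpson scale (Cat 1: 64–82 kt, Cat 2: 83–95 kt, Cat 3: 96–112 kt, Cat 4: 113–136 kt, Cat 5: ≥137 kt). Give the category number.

ΔP = 1008 − 872 = 136 hPa.
V ≈ 6.13 × 136^0.639 = 6.13 × 23.09 ≈ 142 kt.
142 kt falls in the Category 5 band.

5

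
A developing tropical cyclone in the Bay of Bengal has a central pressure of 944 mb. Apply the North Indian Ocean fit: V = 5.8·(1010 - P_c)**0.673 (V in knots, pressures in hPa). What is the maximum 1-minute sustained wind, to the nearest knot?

97 kt

ΔP = 1010 − 944 = 66 mb.
66^0.673 ≈ 16.771.
V ≈ 5.8 × 16.771 ≈ 97.3 kt.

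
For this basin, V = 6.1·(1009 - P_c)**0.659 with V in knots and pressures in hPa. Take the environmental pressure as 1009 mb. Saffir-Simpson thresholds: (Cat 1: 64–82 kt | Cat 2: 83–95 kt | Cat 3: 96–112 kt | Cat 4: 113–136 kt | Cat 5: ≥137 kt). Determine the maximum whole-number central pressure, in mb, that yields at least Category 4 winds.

925 mb

Category 4 begins at V = 113 kt.
Required ΔP = (113/6.1)^(1/0.659) = 18.525^1.517 ≈ 83.90 mb.
P_c ≤ 1009 − 83.90 = 925.10, so the highest integer P_c is 925 mb.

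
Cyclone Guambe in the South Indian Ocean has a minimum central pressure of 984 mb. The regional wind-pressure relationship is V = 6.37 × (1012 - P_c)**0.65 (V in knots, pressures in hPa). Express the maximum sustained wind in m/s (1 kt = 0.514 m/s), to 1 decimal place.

28.6 m/s

ΔP = 1012 − 984 = 28 mb.
V ≈ 6.37 × 28^0.65 = 6.37 × 8.723 ≈ 55.564 kt.
55.564 × 0.514 ≈ 28.56 m/s → 28.6 m/s.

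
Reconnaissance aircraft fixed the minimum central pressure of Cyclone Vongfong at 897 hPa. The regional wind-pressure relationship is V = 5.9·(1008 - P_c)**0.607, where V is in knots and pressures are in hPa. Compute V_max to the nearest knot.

103 kt

ΔP = 1008 − 897 = 111 hPa.
111^0.607 ≈ 17.439.
V ≈ 5.9 × 17.439 ≈ 102.9 kt.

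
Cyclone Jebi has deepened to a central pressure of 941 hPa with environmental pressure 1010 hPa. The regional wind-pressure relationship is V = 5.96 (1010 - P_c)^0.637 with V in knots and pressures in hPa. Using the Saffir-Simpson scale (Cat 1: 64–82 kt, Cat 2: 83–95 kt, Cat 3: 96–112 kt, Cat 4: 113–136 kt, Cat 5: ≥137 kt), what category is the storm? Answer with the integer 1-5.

ΔP = 1010 − 941 = 69 hPa.
V ≈ 5.96 × 69^0.637 = 5.96 × 14.84 ≈ 88 kt.
88 kt falls in the Category 2 band.

2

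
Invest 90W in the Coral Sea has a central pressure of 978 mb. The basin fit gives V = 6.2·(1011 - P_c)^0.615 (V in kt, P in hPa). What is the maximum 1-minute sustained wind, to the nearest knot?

53 kt

ΔP = 1011 − 978 = 33 mb.
33^0.615 ≈ 8.588.
V ≈ 6.2 × 8.588 ≈ 53.2 kt.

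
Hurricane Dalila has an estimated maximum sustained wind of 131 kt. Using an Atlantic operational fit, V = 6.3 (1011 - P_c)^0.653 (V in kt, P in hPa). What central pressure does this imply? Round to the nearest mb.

ΔP = (V / 6.3)^(1/0.653) = (131/6.3)^1.531.
131/6.3 = 20.794; 20.794^1.531 ≈ 104.30 mb.
P_c = 1011 − 104.30 = 906.70 ≈ 907 mb.

907 mb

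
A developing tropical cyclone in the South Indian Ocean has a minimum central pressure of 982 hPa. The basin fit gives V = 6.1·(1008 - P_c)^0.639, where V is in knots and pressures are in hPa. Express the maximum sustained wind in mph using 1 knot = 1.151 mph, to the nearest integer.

ΔP = 1008 − 982 = 26 hPa.
V ≈ 6.1 × 26^0.639 = 6.1 × 8.020 ≈ 48.921 kt.
48.921 × 1.151 ≈ 56.31 mph → 56 mph.

56 mph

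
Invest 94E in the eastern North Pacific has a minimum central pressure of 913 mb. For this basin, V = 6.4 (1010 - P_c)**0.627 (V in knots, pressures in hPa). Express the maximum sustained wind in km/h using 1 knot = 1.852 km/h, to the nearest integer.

209 km/h

ΔP = 1010 − 913 = 97 mb.
V ≈ 6.4 × 97^0.627 = 6.4 × 17.608 ≈ 112.690 kt.
112.690 × 1.852 ≈ 208.70 km/h → 209 km/h.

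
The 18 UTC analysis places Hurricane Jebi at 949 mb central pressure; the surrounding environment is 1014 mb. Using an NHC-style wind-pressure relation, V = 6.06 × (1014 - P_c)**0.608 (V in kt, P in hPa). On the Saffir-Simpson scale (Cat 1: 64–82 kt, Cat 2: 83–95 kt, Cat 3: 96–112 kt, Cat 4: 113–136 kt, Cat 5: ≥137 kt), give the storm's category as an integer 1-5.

ΔP = 1014 − 949 = 65 mb.
V ≈ 6.06 × 65^0.608 = 6.06 × 12.65 ≈ 77 kt.
77 kt falls in the Category 1 band.

1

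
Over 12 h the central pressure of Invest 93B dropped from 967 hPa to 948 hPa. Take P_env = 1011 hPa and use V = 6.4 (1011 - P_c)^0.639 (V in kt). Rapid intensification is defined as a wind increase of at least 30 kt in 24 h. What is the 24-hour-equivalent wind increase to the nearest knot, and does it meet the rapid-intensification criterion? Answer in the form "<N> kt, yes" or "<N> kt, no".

37 kt, yes

V₁: ΔP = 44, V ≈ 6.4 × 44^0.639 ≈ 71.84 kt.
V₂: ΔP = 63, V ≈ 6.4 × 63^0.639 ≈ 90.36 kt.
ΔV over 12 h = 18.52 kt → 24 h equivalent = 18.52 × 24/12 ≈ 37.04 kt.
37 kt ≥ 30 kt ⇒ rapid intensification.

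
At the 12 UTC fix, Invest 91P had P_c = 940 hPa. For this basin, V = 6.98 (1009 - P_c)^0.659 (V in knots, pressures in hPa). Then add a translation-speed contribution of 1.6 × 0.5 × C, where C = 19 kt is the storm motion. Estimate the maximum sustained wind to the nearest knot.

129 kt

ΔP = 1009 − 940 = 69 hPa.
69^0.659 ≈ 16.286.
V ≈ 6.98 × 16.286 ≈ 113.7 kt.
Translation term: 1.6 × 0.5 × 19 = 15.2 kt.
Corrected V ≈ 128.9 kt → 129 kt.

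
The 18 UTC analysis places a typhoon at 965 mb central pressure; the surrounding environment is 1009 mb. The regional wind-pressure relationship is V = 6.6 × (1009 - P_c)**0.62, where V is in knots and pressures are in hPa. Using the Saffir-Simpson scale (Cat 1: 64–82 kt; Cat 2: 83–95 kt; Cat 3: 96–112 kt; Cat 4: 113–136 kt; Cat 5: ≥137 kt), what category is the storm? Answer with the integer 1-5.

ΔP = 1009 − 965 = 44 mb.
V ≈ 6.6 × 44^0.62 = 6.6 × 10.45 ≈ 69 kt.
69 kt falls in the Category 1 band.

1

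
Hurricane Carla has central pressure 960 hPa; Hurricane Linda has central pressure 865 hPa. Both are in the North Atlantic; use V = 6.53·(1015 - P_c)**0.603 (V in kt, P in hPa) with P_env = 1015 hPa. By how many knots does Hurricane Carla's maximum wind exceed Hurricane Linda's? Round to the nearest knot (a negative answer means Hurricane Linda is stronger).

-61 kt

Hurricane Carla: ΔP = 55; V ≈ 6.53 × 55^0.603 ≈ 73.17 kt.
Hurricane Linda: ΔP = 150; V ≈ 6.53 × 150^0.603 ≈ 134.00 kt.
Difference ≈ 73.17 − 134.00 = -60.83 → -61 kt.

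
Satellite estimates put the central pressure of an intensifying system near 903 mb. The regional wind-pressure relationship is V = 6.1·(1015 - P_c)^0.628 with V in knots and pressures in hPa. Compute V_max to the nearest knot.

ΔP = 1015 − 903 = 112 mb.
112^0.628 ≈ 19.360.
V ≈ 6.1 × 19.360 ≈ 118.1 kt.

118 kt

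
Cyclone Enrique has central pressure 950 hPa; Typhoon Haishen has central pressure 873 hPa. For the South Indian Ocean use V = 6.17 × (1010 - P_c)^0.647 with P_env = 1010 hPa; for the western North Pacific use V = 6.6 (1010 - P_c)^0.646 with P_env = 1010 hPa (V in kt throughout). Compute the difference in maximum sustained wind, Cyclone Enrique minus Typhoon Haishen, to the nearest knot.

-71 kt

Cyclone Enrique: ΔP = 60; V ≈ 6.17 × 60^0.647 ≈ 87.25 kt.
Typhoon Haishen: ΔP = 137; V ≈ 6.6 × 137^0.646 ≈ 158.44 kt.
Difference ≈ 87.25 − 158.44 = -71.19 → -71 kt.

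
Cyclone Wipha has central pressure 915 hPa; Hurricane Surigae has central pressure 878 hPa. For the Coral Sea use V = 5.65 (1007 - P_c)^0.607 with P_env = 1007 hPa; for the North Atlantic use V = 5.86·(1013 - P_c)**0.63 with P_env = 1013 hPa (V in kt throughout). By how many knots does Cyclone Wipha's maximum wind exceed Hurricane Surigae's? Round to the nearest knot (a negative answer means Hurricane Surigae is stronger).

-41 kt

Cyclone Wipha: ΔP = 92; V ≈ 5.65 × 92^0.607 ≈ 87.92 kt.
Hurricane Surigae: ΔP = 135; V ≈ 5.86 × 135^0.63 ≈ 128.83 kt.
Difference ≈ 87.92 − 128.83 = -40.91 → -41 kt.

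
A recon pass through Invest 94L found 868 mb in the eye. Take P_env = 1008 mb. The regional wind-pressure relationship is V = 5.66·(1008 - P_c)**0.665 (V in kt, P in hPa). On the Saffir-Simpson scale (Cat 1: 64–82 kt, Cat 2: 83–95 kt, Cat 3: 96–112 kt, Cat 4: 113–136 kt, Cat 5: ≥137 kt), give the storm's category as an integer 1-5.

5

ΔP = 1008 − 868 = 140 mb.
V ≈ 5.66 × 140^0.665 = 5.66 × 26.74 ≈ 151 kt.
151 kt falls in the Category 5 band.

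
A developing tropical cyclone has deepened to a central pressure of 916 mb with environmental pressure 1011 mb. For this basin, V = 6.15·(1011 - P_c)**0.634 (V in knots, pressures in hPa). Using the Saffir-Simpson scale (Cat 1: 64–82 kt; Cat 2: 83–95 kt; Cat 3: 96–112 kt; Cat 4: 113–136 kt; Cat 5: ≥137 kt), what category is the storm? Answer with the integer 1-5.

ΔP = 1011 − 916 = 95 mb.
V ≈ 6.15 × 95^0.634 = 6.15 × 17.94 ≈ 110 kt.
110 kt falls in the Category 3 band.

3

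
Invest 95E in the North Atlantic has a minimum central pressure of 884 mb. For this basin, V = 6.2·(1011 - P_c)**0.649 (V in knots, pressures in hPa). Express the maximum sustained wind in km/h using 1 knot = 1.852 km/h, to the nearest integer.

266 km/h

ΔP = 1011 − 884 = 127 mb.
V ≈ 6.2 × 127^0.649 = 6.2 × 23.194 ≈ 143.800 kt.
143.800 × 1.852 ≈ 266.32 km/h → 266 km/h.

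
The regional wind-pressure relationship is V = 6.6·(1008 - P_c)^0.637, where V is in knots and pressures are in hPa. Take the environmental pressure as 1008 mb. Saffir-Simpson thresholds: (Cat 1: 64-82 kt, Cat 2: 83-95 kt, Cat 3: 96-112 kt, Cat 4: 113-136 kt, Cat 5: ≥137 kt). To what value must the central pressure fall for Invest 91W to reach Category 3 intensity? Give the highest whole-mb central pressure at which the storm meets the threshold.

Category 3 begins at V = 96 kt.
Required ΔP = (96/6.6)^(1/0.637) = 14.545^1.570 ≈ 66.88 mb.
P_c ≤ 1008 − 66.88 = 941.12, so the highest integer P_c is 941 mb.

941 mb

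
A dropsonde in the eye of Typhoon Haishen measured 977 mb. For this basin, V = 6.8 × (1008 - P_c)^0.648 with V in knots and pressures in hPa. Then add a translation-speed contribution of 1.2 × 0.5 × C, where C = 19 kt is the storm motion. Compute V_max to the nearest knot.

ΔP = 1008 − 977 = 31 mb.
31^0.648 ≈ 9.256.
V ≈ 6.8 × 9.256 ≈ 62.9 kt.
Translation term: 1.2 × 0.5 × 19 = 11.4 kt.
Corrected V ≈ 74.3 kt → 74 kt.

74 kt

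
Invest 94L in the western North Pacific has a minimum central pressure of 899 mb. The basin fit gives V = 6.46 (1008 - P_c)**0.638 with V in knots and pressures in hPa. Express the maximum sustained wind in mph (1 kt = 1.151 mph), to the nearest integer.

148 mph

ΔP = 1008 − 899 = 109 mb.
V ≈ 6.46 × 109^0.638 = 6.46 × 19.947 ≈ 128.858 kt.
128.858 × 1.151 ≈ 148.32 mph → 148 mph.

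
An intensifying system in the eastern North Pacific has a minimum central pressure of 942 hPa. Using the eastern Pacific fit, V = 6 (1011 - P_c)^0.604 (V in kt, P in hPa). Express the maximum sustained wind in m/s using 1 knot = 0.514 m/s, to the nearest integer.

ΔP = 1011 − 942 = 69 hPa.
V ≈ 6 × 69^0.604 = 6 × 12.902 ≈ 77.413 kt.
77.413 × 0.514 ≈ 39.79 m/s → 40 m/s.

40 m/s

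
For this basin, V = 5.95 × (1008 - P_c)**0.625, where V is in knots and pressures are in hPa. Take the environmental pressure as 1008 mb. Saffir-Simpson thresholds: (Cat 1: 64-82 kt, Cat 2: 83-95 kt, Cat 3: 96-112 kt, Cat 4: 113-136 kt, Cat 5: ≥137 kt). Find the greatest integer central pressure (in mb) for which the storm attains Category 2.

Category 2 begins at V = 83 kt.
Required ΔP = (83/5.95)^(1/0.625) = 13.950^1.600 ≈ 67.81 mb.
P_c ≤ 1008 − 67.81 = 940.19, so the highest integer P_c is 940 mb.

940 mb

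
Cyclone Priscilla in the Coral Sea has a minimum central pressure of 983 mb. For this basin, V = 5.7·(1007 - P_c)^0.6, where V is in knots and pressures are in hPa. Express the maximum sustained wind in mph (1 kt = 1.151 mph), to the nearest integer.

44 mph

ΔP = 1007 − 983 = 24 mb.
V ≈ 5.7 × 24^0.6 = 5.7 × 6.732 ≈ 38.371 kt.
38.371 × 1.151 ≈ 44.16 mph → 44 mph.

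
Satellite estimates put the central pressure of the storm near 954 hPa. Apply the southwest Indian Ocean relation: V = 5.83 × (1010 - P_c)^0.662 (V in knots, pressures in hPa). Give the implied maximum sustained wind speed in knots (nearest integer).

84 kt

ΔP = 1010 − 954 = 56 hPa.
56^0.662 ≈ 14.365.
V ≈ 5.83 × 14.365 ≈ 83.7 kt.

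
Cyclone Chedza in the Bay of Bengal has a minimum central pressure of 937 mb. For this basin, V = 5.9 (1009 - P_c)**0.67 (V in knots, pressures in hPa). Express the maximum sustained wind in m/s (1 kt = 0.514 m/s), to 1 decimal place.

53.2 m/s

ΔP = 1009 − 937 = 72 mb.
V ≈ 5.9 × 72^0.67 = 5.9 × 17.555 ≈ 103.577 kt.
103.577 × 0.514 ≈ 53.24 m/s → 53.2 m/s.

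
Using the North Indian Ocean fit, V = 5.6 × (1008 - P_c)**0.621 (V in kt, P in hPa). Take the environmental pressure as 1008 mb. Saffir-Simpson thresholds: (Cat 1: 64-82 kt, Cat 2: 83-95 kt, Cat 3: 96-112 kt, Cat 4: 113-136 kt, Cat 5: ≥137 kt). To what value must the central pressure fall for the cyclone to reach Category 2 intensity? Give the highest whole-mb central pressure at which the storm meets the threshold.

Category 2 begins at V = 83 kt.
Required ΔP = (83/5.6)^(1/0.621) = 14.821^1.610 ≈ 76.82 mb.
P_c ≤ 1008 − 76.82 = 931.18, so the highest integer P_c is 931 mb.

931 mb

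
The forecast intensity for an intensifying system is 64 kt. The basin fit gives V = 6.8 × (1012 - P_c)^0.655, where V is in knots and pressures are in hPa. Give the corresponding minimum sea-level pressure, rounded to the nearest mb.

ΔP = (V / 6.8)^(1/0.655) = (64/6.8)^1.527.
64/6.8 = 9.412; 9.412^1.527 ≈ 30.66 mb.
P_c = 1012 − 30.66 = 981.34 ≈ 981 mb.

981 mb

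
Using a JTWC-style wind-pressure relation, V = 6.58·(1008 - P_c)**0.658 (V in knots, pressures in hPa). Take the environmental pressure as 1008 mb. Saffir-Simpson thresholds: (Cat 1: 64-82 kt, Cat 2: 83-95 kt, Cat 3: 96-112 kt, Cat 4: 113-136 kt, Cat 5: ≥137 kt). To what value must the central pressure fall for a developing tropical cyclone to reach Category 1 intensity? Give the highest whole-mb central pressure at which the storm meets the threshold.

Category 1 begins at V = 64 kt.
Required ΔP = (64/6.58)^(1/0.658) = 9.726^1.520 ≈ 31.73 mb.
P_c ≤ 1008 − 31.73 = 976.27, so the highest integer P_c is 976 mb.

976 mb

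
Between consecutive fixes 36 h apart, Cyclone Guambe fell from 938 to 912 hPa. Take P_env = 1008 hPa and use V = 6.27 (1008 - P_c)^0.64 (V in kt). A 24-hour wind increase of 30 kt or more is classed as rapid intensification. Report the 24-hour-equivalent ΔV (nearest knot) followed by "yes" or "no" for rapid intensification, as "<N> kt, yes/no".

14 kt, no

V₁: ΔP = 70, V ≈ 6.27 × 70^0.64 ≈ 95.09 kt.
V₂: ΔP = 96, V ≈ 6.27 × 96^0.64 ≈ 116.39 kt.
ΔV over 36 h = 21.30 kt → 24 h equivalent = 21.30 × 24/36 ≈ 14.20 kt.
14 kt < 30 kt ⇒ not rapid intensification.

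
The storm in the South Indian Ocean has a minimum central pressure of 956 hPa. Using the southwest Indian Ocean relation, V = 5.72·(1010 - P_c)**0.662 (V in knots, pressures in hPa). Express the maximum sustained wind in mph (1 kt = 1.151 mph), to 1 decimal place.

92.3 mph

ΔP = 1010 − 956 = 54 hPa.
V ≈ 5.72 × 54^0.662 = 5.72 × 14.023 ≈ 80.212 kt.
80.212 × 1.151 ≈ 92.32 mph → 92.3 mph.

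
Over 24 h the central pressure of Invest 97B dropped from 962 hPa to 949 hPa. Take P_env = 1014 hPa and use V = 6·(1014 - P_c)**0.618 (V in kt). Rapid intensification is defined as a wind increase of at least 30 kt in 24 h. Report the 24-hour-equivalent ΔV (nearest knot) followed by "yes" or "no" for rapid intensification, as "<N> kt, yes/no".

10 kt, no

V₁: ΔP = 52, V ≈ 6 × 52^0.618 ≈ 68.97 kt.
V₂: ΔP = 65, V ≈ 6 × 65^0.618 ≈ 79.16 kt.
ΔV over 24 h = 10.19 kt → 24 h equivalent = 10.19 × 24/24 ≈ 10.19 kt.
10 kt < 30 kt ⇒ not rapid intensification.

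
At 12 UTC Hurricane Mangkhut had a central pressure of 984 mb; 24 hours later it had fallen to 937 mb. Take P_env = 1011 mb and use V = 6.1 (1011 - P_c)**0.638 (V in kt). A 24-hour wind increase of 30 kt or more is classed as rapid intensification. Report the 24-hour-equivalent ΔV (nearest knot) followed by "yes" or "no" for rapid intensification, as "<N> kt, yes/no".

45 kt, yes

V₁: ΔP = 27, V ≈ 6.1 × 27^0.638 ≈ 49.95 kt.
V₂: ΔP = 74, V ≈ 6.1 × 74^0.638 ≈ 95.04 kt.
ΔV over 24 h = 45.09 kt → 24 h equivalent = 45.09 × 24/24 ≈ 45.09 kt.
45 kt ≥ 30 kt ⇒ rapid intensification.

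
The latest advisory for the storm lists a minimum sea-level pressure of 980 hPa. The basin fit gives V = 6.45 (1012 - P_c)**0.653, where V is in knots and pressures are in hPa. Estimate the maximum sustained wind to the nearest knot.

ΔP = 1012 − 980 = 32 hPa.
32^0.653 ≈ 9.613.
V ≈ 6.45 × 9.613 ≈ 62.0 kt.

62 kt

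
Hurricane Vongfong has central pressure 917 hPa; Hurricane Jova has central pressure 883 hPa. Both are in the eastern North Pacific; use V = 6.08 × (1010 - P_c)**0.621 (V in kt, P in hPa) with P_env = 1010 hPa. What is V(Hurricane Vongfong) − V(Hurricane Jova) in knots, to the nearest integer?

-22 kt

Hurricane Vongfong: ΔP = 93; V ≈ 6.08 × 93^0.621 ≈ 101.47 kt.
Hurricane Jova: ΔP = 127; V ≈ 6.08 × 127^0.621 ≈ 123.13 kt.
Difference ≈ 101.47 − 123.13 = -21.66 → -22 kt.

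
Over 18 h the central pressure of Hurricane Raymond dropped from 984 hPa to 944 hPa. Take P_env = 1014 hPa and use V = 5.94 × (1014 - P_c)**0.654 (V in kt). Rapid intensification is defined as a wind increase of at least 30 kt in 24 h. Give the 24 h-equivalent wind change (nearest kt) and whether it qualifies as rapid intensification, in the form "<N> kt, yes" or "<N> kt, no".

54 kt, yes

V₁: ΔP = 30, V ≈ 5.94 × 30^0.654 ≈ 54.93 kt.
V₂: ΔP = 70, V ≈ 5.94 × 70^0.654 ≈ 95.60 kt.
ΔV over 18 h = 40.67 kt → 24 h equivalent = 40.67 × 24/18 ≈ 54.23 kt.
54 kt ≥ 30 kt ⇒ rapid intensification.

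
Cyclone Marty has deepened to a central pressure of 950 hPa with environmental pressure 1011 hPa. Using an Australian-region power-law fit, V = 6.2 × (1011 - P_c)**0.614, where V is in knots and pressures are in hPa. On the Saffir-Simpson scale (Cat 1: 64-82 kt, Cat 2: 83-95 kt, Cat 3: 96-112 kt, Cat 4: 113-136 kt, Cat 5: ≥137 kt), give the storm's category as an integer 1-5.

1

ΔP = 1011 − 950 = 61 hPa.
V ≈ 6.2 × 61^0.614 = 6.2 × 12.48 ≈ 77 kt.
77 kt falls in the Category 1 band.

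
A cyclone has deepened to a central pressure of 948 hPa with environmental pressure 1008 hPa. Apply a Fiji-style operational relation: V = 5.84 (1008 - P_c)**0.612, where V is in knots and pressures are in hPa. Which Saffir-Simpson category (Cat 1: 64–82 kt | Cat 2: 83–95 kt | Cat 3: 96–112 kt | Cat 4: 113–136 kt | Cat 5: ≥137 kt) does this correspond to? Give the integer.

ΔP = 1008 − 948 = 60 hPa.
V ≈ 5.84 × 60^0.612 = 5.84 × 12.25 ≈ 72 kt.
72 kt falls in the Category 1 band.

1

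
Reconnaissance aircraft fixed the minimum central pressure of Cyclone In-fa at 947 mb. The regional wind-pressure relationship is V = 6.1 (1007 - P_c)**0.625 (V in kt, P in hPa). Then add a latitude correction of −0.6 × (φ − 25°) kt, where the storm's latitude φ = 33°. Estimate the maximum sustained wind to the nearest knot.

ΔP = 1007 − 947 = 60 mb.
60^0.625 ≈ 12.922.
V ≈ 6.1 × 12.922 ≈ 78.8 kt.
Latitude correction: −0.6 × (33 − 25) = -4.8 kt.
Corrected V ≈ 74 kt → 74 kt.

74 kt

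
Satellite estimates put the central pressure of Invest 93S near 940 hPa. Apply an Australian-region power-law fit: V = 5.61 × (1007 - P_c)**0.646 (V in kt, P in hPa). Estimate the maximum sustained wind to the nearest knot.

ΔP = 1007 − 940 = 67 hPa.
67^0.646 ≈ 15.123.
V ≈ 5.61 × 15.123 ≈ 84.8 kt.

85 kt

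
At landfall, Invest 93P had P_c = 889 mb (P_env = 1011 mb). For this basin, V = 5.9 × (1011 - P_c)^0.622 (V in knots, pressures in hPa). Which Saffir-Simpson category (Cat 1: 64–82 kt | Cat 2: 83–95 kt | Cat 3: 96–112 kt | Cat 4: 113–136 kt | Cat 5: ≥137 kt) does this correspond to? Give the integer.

4

ΔP = 1011 − 889 = 122 mb.
V ≈ 5.9 × 122^0.622 = 5.9 × 19.85 ≈ 117 kt.
117 kt falls in the Category 4 band.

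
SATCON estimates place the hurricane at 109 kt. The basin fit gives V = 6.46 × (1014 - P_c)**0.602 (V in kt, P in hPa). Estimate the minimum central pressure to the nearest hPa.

905 hPa

ΔP = (V / 6.46)^(1/0.602) = (109/6.46)^1.661.
109/6.46 = 16.873; 16.873^1.661 ≈ 109.28 hPa.
P_c = 1014 − 109.28 = 904.72 ≈ 905 hPa.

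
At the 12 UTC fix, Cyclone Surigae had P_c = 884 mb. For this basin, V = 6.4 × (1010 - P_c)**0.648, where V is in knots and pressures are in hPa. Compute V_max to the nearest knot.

ΔP = 1010 − 884 = 126 mb.
126^0.648 ≈ 22.964.
V ≈ 6.4 × 22.964 ≈ 147.0 kt.

147 kt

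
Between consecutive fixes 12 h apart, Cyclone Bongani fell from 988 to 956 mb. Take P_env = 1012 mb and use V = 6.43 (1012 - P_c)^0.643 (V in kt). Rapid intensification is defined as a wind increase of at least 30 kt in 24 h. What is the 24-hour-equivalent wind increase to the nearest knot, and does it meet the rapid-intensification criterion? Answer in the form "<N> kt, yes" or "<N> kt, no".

72 kt, yes

V₁: ΔP = 24, V ≈ 6.43 × 24^0.643 ≈ 49.62 kt.
V₂: ΔP = 56, V ≈ 6.43 × 56^0.643 ≈ 85.56 kt.
ΔV over 12 h = 35.94 kt → 24 h equivalent = 35.94 × 24/12 ≈ 71.88 kt.
72 kt ≥ 30 kt ⇒ rapid intensification.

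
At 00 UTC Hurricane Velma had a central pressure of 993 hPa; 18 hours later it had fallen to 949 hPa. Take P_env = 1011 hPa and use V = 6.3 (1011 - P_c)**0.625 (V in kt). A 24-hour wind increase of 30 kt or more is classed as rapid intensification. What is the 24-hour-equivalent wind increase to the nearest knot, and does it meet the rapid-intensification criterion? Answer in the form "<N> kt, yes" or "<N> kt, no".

60 kt, yes

V₁: ΔP = 18, V ≈ 6.3 × 18^0.625 ≈ 38.36 kt.
V₂: ΔP = 62, V ≈ 6.3 × 62^0.625 ≈ 83.10 kt.
ΔV over 18 h = 44.74 kt → 24 h equivalent = 44.74 × 24/18 ≈ 59.65 kt.
60 kt ≥ 30 kt ⇒ rapid intensification.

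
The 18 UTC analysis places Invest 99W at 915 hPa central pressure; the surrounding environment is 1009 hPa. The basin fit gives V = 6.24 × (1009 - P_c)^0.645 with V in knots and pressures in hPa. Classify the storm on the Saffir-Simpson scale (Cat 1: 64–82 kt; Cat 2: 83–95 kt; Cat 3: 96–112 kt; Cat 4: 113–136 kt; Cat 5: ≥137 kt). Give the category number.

ΔP = 1009 − 915 = 94 hPa.
V ≈ 6.24 × 94^0.645 = 6.24 × 18.74 ≈ 117 kt.
117 kt falls in the Category 4 band.

4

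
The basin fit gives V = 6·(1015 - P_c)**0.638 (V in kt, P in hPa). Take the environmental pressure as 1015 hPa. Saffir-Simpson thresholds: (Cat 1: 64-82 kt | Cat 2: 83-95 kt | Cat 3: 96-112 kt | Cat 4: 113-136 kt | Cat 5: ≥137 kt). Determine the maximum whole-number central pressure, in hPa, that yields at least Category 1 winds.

974 hPa

Category 1 begins at V = 64 kt.
Required ΔP = (64/6)^(1/0.638) = 10.667^1.567 ≈ 40.86 hPa.
P_c ≤ 1015 − 40.86 = 974.14, so the highest integer P_c is 974 hPa.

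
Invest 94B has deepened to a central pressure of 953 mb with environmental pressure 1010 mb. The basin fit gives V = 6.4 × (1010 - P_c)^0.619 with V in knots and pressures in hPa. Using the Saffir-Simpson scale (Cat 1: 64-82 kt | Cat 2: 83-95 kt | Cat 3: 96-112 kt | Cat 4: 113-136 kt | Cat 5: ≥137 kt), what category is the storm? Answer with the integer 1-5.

ΔP = 1010 − 953 = 57 mb.
V ≈ 6.4 × 57^0.619 = 6.4 × 12.21 ≈ 78 kt.
78 kt falls in the Category 1 band.

1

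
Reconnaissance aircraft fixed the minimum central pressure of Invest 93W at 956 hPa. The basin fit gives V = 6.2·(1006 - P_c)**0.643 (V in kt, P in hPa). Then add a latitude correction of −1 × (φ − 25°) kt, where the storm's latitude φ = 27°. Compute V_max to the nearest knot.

75 kt

ΔP = 1006 − 956 = 50 hPa.
50^0.643 ≈ 12.372.
V ≈ 6.2 × 12.372 ≈ 76.7 kt.
Latitude correction: −1 × (27 − 25) = -2 kt.
Corrected V ≈ 74.7 kt → 75 kt.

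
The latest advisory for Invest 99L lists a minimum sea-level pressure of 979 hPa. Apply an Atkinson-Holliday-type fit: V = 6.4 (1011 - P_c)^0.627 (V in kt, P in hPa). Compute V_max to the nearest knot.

ΔP = 1011 − 979 = 32 hPa.
32^0.627 ≈ 8.785.
V ≈ 6.4 × 8.785 ≈ 56.2 kt.

56 kt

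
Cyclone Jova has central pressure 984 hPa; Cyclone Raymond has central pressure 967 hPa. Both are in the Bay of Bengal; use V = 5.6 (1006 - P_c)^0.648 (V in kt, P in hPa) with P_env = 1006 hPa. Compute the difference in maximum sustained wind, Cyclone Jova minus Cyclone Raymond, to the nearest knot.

Cyclone Jova: ΔP = 22; V ≈ 5.6 × 22^0.648 ≈ 41.50 kt.
Cyclone Raymond: ΔP = 39; V ≈ 5.6 × 39^0.648 ≈ 60.14 kt.
Difference ≈ 41.50 − 60.14 = -18.64 → -19 kt.

-19 kt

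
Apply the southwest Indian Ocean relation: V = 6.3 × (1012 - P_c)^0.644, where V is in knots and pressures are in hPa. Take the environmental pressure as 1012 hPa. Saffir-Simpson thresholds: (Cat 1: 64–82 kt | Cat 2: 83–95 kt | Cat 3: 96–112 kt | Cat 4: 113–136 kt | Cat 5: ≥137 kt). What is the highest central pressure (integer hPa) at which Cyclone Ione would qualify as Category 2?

957 hPa

Category 2 begins at V = 83 kt.
Required ΔP = (83/6.3)^(1/0.644) = 13.175^1.553 ≈ 54.79 hPa.
P_c ≤ 1012 − 54.79 = 957.21, so the highest integer P_c is 957 hPa.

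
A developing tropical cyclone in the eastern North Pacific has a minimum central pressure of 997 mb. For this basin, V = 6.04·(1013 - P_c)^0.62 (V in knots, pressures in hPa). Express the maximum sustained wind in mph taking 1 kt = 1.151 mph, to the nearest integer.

ΔP = 1013 − 997 = 16 mb.
V ≈ 6.04 × 16^0.62 = 6.04 × 5.579 ≈ 33.697 kt.
33.697 × 1.151 ≈ 38.79 mph → 39 mph.

39 mph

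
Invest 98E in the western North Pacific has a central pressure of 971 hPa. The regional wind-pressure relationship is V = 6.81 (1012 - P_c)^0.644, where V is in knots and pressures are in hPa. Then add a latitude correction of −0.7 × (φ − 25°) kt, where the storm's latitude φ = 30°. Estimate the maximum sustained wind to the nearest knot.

71 kt

ΔP = 1012 − 971 = 41 hPa.
41^0.644 ≈ 10.930.
V ≈ 6.81 × 10.930 ≈ 74.4 kt.
Latitude correction: −0.7 × (30 − 25) = -3.5 kt.
Corrected V ≈ 70.9 kt → 71 kt.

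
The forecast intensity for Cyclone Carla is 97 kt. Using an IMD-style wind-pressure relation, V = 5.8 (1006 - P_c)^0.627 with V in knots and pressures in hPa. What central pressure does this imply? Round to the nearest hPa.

ΔP = (V / 5.8)^(1/0.627) = (97/5.8)^1.595.
97/5.8 = 16.724; 16.724^1.595 ≈ 89.35 hPa.
P_c = 1006 − 89.35 = 916.65 ≈ 917 hPa.

917 hPa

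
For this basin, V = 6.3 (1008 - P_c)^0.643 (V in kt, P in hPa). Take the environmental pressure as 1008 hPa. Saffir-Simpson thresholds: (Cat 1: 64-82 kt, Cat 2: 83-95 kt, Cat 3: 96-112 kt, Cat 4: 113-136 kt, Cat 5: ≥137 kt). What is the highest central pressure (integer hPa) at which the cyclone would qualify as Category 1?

971 hPa

Category 1 begins at V = 64 kt.
Required ΔP = (64/6.3)^(1/0.643) = 10.159^1.555 ≈ 36.80 hPa.
P_c ≤ 1008 − 36.80 = 971.20, so the highest integer P_c is 971 hPa.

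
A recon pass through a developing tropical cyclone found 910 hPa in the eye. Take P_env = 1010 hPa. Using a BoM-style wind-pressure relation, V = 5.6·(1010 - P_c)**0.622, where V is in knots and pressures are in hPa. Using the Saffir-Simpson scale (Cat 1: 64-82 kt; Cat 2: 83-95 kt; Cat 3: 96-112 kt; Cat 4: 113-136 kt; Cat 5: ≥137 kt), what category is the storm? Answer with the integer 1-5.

3

ΔP = 1010 − 910 = 100 hPa.
V ≈ 5.6 × 100^0.622 = 5.6 × 17.54 ≈ 98 kt.
98 kt falls in the Category 3 band.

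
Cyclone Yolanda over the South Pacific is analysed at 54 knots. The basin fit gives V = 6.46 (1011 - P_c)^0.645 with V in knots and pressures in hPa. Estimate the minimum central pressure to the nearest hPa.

984 hPa

ΔP = (V / 6.46)^(1/0.645) = (54/6.46)^1.550.
54/6.46 = 8.359; 8.359^1.550 ≈ 26.90 hPa.
P_c = 1011 − 26.90 = 984.10 ≈ 984 hPa.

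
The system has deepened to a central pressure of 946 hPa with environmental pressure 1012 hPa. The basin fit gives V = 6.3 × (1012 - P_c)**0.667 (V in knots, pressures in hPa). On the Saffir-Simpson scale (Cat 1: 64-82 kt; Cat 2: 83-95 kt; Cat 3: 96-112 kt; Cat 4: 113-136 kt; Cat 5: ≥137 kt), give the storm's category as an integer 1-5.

ΔP = 1012 − 946 = 66 hPa.
V ≈ 6.3 × 66^0.667 = 6.3 × 16.35 ≈ 103 kt.
103 kt falls in the Category 3 band.

3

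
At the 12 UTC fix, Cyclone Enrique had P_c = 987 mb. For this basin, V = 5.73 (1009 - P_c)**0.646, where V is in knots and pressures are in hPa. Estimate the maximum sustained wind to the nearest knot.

ΔP = 1009 − 987 = 22 mb.
22^0.646 ≈ 7.366.
V ≈ 5.73 × 7.366 ≈ 42.2 kt.

42 kt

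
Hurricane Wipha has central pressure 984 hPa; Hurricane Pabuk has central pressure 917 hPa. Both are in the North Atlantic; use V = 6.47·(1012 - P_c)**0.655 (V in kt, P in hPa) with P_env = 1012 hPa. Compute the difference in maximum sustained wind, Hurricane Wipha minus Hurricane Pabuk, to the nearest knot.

-70 kt

Hurricane Wipha: ΔP = 28; V ≈ 6.47 × 28^0.655 ≈ 57.38 kt.
Hurricane Pabuk: ΔP = 95; V ≈ 6.47 × 95^0.655 ≈ 127.74 kt.
Difference ≈ 57.38 − 127.74 = -70.36 → -70 kt.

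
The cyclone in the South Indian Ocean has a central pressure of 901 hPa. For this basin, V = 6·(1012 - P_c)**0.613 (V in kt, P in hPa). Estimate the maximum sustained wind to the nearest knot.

108 kt

ΔP = 1012 − 901 = 111 hPa.
111^0.613 ≈ 17.938.
V ≈ 6 × 17.938 ≈ 107.6 kt.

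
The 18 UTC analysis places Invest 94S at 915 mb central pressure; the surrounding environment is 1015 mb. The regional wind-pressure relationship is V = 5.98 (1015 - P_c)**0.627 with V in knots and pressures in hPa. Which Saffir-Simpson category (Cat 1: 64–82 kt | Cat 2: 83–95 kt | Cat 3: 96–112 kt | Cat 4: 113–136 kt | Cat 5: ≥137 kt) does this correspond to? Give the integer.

3

ΔP = 1015 − 915 = 100 mb.
V ≈ 5.98 × 100^0.627 = 5.98 × 17.95 ≈ 107 kt.
107 kt falls in the Category 3 band.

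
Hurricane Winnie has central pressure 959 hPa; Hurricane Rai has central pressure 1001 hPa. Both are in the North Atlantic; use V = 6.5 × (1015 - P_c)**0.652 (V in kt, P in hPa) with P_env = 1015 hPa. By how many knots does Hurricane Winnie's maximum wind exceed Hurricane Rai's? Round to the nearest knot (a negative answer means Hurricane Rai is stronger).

53 kt

Hurricane Winnie: ΔP = 56; V ≈ 6.5 × 56^0.652 ≈ 89.69 kt.
Hurricane Rai: ΔP = 14; V ≈ 6.5 × 14^0.652 ≈ 36.32 kt.
Difference ≈ 89.69 − 36.32 = 53.37 → 53 kt.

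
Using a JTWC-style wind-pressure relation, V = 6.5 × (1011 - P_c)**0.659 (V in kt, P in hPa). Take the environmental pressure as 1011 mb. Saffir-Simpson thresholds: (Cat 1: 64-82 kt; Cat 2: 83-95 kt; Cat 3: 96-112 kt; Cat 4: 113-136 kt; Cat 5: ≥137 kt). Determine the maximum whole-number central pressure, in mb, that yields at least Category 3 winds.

Category 3 begins at V = 96 kt.
Required ΔP = (96/6.5)^(1/0.659) = 14.769^1.517 ≈ 59.49 mb.
P_c ≤ 1011 − 59.49 = 951.51, so the highest integer P_c is 951 mb.

951 mb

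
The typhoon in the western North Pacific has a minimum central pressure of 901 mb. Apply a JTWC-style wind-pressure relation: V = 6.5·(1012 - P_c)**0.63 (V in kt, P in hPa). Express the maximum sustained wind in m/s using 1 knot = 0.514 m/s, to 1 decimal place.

ΔP = 1012 − 901 = 111 mb.
V ≈ 6.5 × 111^0.63 = 6.5 × 19.434 ≈ 126.318 kt.
126.318 × 0.514 ≈ 64.93 m/s → 64.9 m/s.

64.9 m/s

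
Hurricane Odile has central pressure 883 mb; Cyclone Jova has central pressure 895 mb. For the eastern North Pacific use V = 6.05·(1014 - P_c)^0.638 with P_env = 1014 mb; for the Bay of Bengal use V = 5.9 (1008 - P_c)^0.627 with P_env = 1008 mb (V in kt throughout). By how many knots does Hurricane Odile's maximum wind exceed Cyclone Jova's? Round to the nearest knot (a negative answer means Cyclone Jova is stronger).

Hurricane Odile: ΔP = 131; V ≈ 6.05 × 131^0.638 ≈ 135.70 kt.
Cyclone Jova: ΔP = 113; V ≈ 5.9 × 113^0.627 ≈ 114.32 kt.
Difference ≈ 135.70 − 114.32 = 21.38 → 21 kt.

21 kt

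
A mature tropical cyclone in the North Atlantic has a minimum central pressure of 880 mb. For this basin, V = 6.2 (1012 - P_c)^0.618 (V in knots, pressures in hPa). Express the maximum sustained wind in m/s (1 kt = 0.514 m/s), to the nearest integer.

65 m/s

ΔP = 1012 − 880 = 132 mb.
V ≈ 6.2 × 132^0.618 = 6.2 × 20.442 ≈ 126.738 kt.
126.738 × 0.514 ≈ 65.14 m/s → 65 m/s.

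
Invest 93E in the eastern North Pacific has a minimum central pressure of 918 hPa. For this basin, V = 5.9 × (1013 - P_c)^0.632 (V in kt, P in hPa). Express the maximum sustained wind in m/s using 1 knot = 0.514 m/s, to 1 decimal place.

53.9 m/s

ΔP = 1013 − 918 = 95 hPa.
V ≈ 5.9 × 95^0.632 = 5.9 × 17.780 ≈ 104.899 kt.
104.899 × 0.514 ≈ 53.92 m/s → 53.9 m/s.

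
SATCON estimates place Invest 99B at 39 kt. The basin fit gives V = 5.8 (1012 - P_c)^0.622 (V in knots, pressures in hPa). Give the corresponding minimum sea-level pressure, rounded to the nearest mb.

991 mb

ΔP = (V / 5.8)^(1/0.622) = (39/5.8)^1.608.
39/5.8 = 6.724; 6.724^1.608 ≈ 21.41 mb.
P_c = 1012 − 21.41 = 990.59 ≈ 991 mb.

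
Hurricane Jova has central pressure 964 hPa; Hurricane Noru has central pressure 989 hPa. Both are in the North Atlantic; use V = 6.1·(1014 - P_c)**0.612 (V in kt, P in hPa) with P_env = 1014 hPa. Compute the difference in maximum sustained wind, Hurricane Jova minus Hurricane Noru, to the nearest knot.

Hurricane Jova: ΔP = 50; V ≈ 6.1 × 50^0.612 ≈ 66.85 kt.
Hurricane Noru: ΔP = 25; V ≈ 6.1 × 25^0.612 ≈ 43.74 kt.
Difference ≈ 66.85 − 43.74 = 23.11 → 23 kt.

23 kt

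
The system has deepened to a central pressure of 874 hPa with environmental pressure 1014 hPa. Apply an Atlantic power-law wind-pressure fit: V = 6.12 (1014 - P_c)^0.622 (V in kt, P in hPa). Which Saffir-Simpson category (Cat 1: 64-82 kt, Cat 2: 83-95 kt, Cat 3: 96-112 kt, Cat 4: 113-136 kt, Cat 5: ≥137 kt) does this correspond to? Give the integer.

ΔP = 1014 − 874 = 140 hPa.
V ≈ 6.12 × 140^0.622 = 6.12 × 21.62 ≈ 132 kt.
132 kt falls in the Category 4 band.

4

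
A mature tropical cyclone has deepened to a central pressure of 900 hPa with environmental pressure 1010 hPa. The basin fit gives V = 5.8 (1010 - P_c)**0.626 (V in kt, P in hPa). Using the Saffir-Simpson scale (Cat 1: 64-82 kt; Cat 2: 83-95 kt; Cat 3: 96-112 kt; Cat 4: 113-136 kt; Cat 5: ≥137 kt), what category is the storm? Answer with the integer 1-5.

ΔP = 1010 − 900 = 110 hPa.
V ≈ 5.8 × 110^0.626 = 5.8 × 18.96 ≈ 110 kt.
110 kt falls in the Category 3 band.

3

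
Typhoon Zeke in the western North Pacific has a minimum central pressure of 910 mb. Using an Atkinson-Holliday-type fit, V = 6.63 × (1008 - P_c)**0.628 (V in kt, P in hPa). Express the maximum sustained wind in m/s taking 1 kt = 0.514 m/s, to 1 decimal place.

60.7 m/s

ΔP = 1008 − 910 = 98 mb.
V ≈ 6.63 × 98^0.628 = 6.63 × 17.803 ≈ 118.033 kt.
118.033 × 0.514 ≈ 60.67 m/s → 60.7 m/s.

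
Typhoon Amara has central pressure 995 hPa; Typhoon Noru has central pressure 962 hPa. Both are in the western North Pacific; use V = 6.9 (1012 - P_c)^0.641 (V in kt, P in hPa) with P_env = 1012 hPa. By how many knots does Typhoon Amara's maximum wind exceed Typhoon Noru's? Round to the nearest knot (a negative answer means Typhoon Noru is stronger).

-42 kt

Typhoon Amara: ΔP = 17; V ≈ 6.9 × 17^0.641 ≈ 42.42 kt.
Typhoon Noru: ΔP = 50; V ≈ 6.9 × 50^0.641 ≈ 84.70 kt.
Difference ≈ 42.42 − 84.70 = -42.28 → -42 kt.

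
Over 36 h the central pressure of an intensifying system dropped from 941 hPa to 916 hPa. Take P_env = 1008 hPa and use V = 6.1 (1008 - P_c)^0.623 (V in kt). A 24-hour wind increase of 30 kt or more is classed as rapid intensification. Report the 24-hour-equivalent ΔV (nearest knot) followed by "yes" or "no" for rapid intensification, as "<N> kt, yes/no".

V₁: ΔP = 67, V ≈ 6.1 × 67^0.623 ≈ 83.75 kt.
V₂: ΔP = 92, V ≈ 6.1 × 92^0.623 ≈ 102.04 kt.
ΔV over 36 h = 18.29 kt → 24 h equivalent = 18.29 × 24/36 ≈ 12.19 kt.
12 kt < 30 kt ⇒ not rapid intensification.

12 kt, no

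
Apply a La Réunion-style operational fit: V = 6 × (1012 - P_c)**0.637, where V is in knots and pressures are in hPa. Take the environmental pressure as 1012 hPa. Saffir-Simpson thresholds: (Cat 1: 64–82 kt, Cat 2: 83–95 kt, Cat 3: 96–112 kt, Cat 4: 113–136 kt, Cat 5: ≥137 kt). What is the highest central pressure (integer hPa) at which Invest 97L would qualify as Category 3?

934 hPa

Category 3 begins at V = 96 kt.
Required ΔP = (96/6)^(1/0.637) = 16.000^1.570 ≈ 77.68 hPa.
P_c ≤ 1012 − 77.68 = 934.32, so the highest integer P_c is 934 hPa.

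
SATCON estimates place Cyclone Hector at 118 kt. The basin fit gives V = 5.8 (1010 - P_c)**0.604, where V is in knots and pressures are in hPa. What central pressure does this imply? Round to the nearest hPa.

863 hPa

ΔP = (V / 5.8)^(1/0.604) = (118/5.8)^1.656.
118/5.8 = 20.345; 20.345^1.656 ≈ 146.66 hPa.
P_c = 1010 − 146.66 = 863.34 ≈ 863 hPa.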